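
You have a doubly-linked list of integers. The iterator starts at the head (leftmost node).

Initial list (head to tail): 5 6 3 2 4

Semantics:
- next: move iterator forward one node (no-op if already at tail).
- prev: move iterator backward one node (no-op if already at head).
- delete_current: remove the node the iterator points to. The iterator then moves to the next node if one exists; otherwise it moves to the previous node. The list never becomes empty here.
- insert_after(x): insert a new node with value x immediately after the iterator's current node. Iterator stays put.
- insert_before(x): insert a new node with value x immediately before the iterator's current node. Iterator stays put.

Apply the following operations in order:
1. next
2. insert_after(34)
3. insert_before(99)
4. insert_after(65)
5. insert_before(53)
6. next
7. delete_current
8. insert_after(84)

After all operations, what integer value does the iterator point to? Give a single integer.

After 1 (next): list=[5, 6, 3, 2, 4] cursor@6
After 2 (insert_after(34)): list=[5, 6, 34, 3, 2, 4] cursor@6
After 3 (insert_before(99)): list=[5, 99, 6, 34, 3, 2, 4] cursor@6
After 4 (insert_after(65)): list=[5, 99, 6, 65, 34, 3, 2, 4] cursor@6
After 5 (insert_before(53)): list=[5, 99, 53, 6, 65, 34, 3, 2, 4] cursor@6
After 6 (next): list=[5, 99, 53, 6, 65, 34, 3, 2, 4] cursor@65
After 7 (delete_current): list=[5, 99, 53, 6, 34, 3, 2, 4] cursor@34
After 8 (insert_after(84)): list=[5, 99, 53, 6, 34, 84, 3, 2, 4] cursor@34

Answer: 34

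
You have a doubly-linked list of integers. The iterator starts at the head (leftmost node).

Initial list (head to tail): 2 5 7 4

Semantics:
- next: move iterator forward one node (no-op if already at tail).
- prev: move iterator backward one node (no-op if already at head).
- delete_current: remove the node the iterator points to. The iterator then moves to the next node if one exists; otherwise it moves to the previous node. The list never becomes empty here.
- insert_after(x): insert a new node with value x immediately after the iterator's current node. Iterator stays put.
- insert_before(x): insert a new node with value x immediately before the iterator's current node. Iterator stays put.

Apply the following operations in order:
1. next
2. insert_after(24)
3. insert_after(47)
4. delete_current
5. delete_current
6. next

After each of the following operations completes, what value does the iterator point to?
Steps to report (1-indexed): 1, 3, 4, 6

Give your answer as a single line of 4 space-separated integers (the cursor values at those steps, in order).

After 1 (next): list=[2, 5, 7, 4] cursor@5
After 2 (insert_after(24)): list=[2, 5, 24, 7, 4] cursor@5
After 3 (insert_after(47)): list=[2, 5, 47, 24, 7, 4] cursor@5
After 4 (delete_current): list=[2, 47, 24, 7, 4] cursor@47
After 5 (delete_current): list=[2, 24, 7, 4] cursor@24
After 6 (next): list=[2, 24, 7, 4] cursor@7

Answer: 5 5 47 7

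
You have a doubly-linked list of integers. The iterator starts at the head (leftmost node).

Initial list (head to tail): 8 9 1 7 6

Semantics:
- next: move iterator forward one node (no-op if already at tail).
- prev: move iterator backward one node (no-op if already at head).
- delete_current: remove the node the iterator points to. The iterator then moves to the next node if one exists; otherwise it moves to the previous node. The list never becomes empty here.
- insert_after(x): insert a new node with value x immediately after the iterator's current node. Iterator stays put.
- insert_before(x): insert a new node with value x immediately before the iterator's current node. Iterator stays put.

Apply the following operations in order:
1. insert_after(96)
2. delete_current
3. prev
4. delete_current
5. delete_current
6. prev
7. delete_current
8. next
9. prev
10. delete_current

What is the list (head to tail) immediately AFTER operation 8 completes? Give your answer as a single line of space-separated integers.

Answer: 7 6

Derivation:
After 1 (insert_after(96)): list=[8, 96, 9, 1, 7, 6] cursor@8
After 2 (delete_current): list=[96, 9, 1, 7, 6] cursor@96
After 3 (prev): list=[96, 9, 1, 7, 6] cursor@96
After 4 (delete_current): list=[9, 1, 7, 6] cursor@9
After 5 (delete_current): list=[1, 7, 6] cursor@1
After 6 (prev): list=[1, 7, 6] cursor@1
After 7 (delete_current): list=[7, 6] cursor@7
After 8 (next): list=[7, 6] cursor@6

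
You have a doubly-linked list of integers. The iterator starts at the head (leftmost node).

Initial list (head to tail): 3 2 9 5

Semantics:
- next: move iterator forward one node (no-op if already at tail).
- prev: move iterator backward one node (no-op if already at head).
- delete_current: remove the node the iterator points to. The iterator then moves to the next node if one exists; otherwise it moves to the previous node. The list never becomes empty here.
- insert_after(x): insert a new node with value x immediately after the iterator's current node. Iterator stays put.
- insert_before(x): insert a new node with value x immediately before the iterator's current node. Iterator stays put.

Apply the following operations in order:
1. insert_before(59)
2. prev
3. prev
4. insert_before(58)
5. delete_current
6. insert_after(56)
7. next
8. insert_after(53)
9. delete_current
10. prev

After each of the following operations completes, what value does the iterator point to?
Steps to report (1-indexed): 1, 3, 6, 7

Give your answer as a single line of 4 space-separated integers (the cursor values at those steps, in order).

After 1 (insert_before(59)): list=[59, 3, 2, 9, 5] cursor@3
After 2 (prev): list=[59, 3, 2, 9, 5] cursor@59
After 3 (prev): list=[59, 3, 2, 9, 5] cursor@59
After 4 (insert_before(58)): list=[58, 59, 3, 2, 9, 5] cursor@59
After 5 (delete_current): list=[58, 3, 2, 9, 5] cursor@3
After 6 (insert_after(56)): list=[58, 3, 56, 2, 9, 5] cursor@3
After 7 (next): list=[58, 3, 56, 2, 9, 5] cursor@56
After 8 (insert_after(53)): list=[58, 3, 56, 53, 2, 9, 5] cursor@56
After 9 (delete_current): list=[58, 3, 53, 2, 9, 5] cursor@53
After 10 (prev): list=[58, 3, 53, 2, 9, 5] cursor@3

Answer: 3 59 3 56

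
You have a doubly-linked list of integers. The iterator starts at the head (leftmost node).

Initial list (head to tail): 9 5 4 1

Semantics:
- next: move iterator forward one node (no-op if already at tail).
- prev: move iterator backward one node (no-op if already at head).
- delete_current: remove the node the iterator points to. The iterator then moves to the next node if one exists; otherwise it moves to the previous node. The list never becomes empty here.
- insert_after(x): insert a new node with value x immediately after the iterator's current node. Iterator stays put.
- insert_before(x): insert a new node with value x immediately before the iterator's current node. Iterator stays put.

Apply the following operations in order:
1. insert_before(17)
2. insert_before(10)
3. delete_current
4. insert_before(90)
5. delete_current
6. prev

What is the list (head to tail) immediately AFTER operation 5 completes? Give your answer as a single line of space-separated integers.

After 1 (insert_before(17)): list=[17, 9, 5, 4, 1] cursor@9
After 2 (insert_before(10)): list=[17, 10, 9, 5, 4, 1] cursor@9
After 3 (delete_current): list=[17, 10, 5, 4, 1] cursor@5
After 4 (insert_before(90)): list=[17, 10, 90, 5, 4, 1] cursor@5
After 5 (delete_current): list=[17, 10, 90, 4, 1] cursor@4

Answer: 17 10 90 4 1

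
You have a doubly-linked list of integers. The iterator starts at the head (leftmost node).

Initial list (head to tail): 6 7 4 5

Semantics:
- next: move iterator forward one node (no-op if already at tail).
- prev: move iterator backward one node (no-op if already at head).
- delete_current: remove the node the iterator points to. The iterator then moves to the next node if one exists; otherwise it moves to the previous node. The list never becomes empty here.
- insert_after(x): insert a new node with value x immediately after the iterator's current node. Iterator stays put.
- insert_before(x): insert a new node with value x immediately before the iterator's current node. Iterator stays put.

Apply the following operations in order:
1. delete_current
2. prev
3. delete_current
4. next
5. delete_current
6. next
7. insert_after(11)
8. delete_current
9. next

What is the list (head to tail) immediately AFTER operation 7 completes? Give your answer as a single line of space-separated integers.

Answer: 4 11

Derivation:
After 1 (delete_current): list=[7, 4, 5] cursor@7
After 2 (prev): list=[7, 4, 5] cursor@7
After 3 (delete_current): list=[4, 5] cursor@4
After 4 (next): list=[4, 5] cursor@5
After 5 (delete_current): list=[4] cursor@4
After 6 (next): list=[4] cursor@4
After 7 (insert_after(11)): list=[4, 11] cursor@4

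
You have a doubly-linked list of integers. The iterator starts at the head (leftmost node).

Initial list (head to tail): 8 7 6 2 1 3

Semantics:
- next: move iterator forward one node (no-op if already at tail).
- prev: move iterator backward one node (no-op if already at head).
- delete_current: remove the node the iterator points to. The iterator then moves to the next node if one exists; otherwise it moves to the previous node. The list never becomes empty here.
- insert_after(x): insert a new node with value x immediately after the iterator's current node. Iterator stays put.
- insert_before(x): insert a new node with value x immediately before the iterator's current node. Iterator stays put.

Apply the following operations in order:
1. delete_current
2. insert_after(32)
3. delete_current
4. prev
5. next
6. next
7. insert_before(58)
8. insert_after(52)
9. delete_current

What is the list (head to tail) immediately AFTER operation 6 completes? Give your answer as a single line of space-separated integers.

After 1 (delete_current): list=[7, 6, 2, 1, 3] cursor@7
After 2 (insert_after(32)): list=[7, 32, 6, 2, 1, 3] cursor@7
After 3 (delete_current): list=[32, 6, 2, 1, 3] cursor@32
After 4 (prev): list=[32, 6, 2, 1, 3] cursor@32
After 5 (next): list=[32, 6, 2, 1, 3] cursor@6
After 6 (next): list=[32, 6, 2, 1, 3] cursor@2

Answer: 32 6 2 1 3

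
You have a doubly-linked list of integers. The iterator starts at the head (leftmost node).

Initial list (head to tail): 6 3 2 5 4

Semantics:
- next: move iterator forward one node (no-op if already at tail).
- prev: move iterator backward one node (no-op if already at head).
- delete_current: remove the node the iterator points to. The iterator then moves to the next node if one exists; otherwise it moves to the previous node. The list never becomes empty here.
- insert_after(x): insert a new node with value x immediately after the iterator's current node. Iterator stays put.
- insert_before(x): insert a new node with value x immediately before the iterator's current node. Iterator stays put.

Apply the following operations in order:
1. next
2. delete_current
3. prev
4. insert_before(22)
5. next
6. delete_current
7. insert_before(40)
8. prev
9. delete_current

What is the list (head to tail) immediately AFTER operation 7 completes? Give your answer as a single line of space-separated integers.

Answer: 22 6 40 5 4

Derivation:
After 1 (next): list=[6, 3, 2, 5, 4] cursor@3
After 2 (delete_current): list=[6, 2, 5, 4] cursor@2
After 3 (prev): list=[6, 2, 5, 4] cursor@6
After 4 (insert_before(22)): list=[22, 6, 2, 5, 4] cursor@6
After 5 (next): list=[22, 6, 2, 5, 4] cursor@2
After 6 (delete_current): list=[22, 6, 5, 4] cursor@5
After 7 (insert_before(40)): list=[22, 6, 40, 5, 4] cursor@5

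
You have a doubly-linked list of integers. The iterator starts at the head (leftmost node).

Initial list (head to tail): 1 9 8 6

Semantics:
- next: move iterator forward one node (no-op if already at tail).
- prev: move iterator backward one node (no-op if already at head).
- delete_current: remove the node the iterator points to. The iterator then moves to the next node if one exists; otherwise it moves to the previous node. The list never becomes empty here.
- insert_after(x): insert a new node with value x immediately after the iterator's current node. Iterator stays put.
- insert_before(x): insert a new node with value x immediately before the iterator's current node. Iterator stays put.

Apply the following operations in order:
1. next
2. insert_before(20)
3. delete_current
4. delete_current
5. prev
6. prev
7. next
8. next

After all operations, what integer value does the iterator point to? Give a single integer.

Answer: 6

Derivation:
After 1 (next): list=[1, 9, 8, 6] cursor@9
After 2 (insert_before(20)): list=[1, 20, 9, 8, 6] cursor@9
After 3 (delete_current): list=[1, 20, 8, 6] cursor@8
After 4 (delete_current): list=[1, 20, 6] cursor@6
After 5 (prev): list=[1, 20, 6] cursor@20
After 6 (prev): list=[1, 20, 6] cursor@1
After 7 (next): list=[1, 20, 6] cursor@20
After 8 (next): list=[1, 20, 6] cursor@6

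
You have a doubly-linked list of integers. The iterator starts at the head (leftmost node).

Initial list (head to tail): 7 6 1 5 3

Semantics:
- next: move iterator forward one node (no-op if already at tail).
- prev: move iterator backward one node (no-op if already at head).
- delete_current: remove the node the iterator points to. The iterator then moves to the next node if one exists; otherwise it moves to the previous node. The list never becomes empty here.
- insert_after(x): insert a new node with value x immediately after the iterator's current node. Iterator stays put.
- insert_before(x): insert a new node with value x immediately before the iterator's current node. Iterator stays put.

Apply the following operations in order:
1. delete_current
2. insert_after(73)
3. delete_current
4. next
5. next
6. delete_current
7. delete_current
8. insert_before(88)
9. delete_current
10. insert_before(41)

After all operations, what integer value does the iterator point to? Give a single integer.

After 1 (delete_current): list=[6, 1, 5, 3] cursor@6
After 2 (insert_after(73)): list=[6, 73, 1, 5, 3] cursor@6
After 3 (delete_current): list=[73, 1, 5, 3] cursor@73
After 4 (next): list=[73, 1, 5, 3] cursor@1
After 5 (next): list=[73, 1, 5, 3] cursor@5
After 6 (delete_current): list=[73, 1, 3] cursor@3
After 7 (delete_current): list=[73, 1] cursor@1
After 8 (insert_before(88)): list=[73, 88, 1] cursor@1
After 9 (delete_current): list=[73, 88] cursor@88
After 10 (insert_before(41)): list=[73, 41, 88] cursor@88

Answer: 88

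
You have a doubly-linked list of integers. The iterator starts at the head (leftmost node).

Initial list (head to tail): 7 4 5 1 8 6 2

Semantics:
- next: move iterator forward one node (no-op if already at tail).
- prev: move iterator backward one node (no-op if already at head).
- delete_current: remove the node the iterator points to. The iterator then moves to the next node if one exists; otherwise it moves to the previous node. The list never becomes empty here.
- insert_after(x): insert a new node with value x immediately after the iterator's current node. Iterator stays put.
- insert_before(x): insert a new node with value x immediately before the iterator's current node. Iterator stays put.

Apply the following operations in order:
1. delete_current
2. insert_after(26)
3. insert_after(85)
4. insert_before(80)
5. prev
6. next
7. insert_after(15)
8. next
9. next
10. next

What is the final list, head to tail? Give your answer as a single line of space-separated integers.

After 1 (delete_current): list=[4, 5, 1, 8, 6, 2] cursor@4
After 2 (insert_after(26)): list=[4, 26, 5, 1, 8, 6, 2] cursor@4
After 3 (insert_after(85)): list=[4, 85, 26, 5, 1, 8, 6, 2] cursor@4
After 4 (insert_before(80)): list=[80, 4, 85, 26, 5, 1, 8, 6, 2] cursor@4
After 5 (prev): list=[80, 4, 85, 26, 5, 1, 8, 6, 2] cursor@80
After 6 (next): list=[80, 4, 85, 26, 5, 1, 8, 6, 2] cursor@4
After 7 (insert_after(15)): list=[80, 4, 15, 85, 26, 5, 1, 8, 6, 2] cursor@4
After 8 (next): list=[80, 4, 15, 85, 26, 5, 1, 8, 6, 2] cursor@15
After 9 (next): list=[80, 4, 15, 85, 26, 5, 1, 8, 6, 2] cursor@85
After 10 (next): list=[80, 4, 15, 85, 26, 5, 1, 8, 6, 2] cursor@26

Answer: 80 4 15 85 26 5 1 8 6 2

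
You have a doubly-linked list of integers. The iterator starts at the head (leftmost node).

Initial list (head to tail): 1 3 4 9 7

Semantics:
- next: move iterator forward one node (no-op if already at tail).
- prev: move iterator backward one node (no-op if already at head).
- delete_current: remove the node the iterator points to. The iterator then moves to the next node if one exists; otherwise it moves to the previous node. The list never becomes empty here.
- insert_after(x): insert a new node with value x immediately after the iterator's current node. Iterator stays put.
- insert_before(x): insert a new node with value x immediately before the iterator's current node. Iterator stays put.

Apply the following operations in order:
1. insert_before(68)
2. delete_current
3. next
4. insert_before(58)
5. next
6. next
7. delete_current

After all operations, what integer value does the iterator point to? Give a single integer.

Answer: 9

Derivation:
After 1 (insert_before(68)): list=[68, 1, 3, 4, 9, 7] cursor@1
After 2 (delete_current): list=[68, 3, 4, 9, 7] cursor@3
After 3 (next): list=[68, 3, 4, 9, 7] cursor@4
After 4 (insert_before(58)): list=[68, 3, 58, 4, 9, 7] cursor@4
After 5 (next): list=[68, 3, 58, 4, 9, 7] cursor@9
After 6 (next): list=[68, 3, 58, 4, 9, 7] cursor@7
After 7 (delete_current): list=[68, 3, 58, 4, 9] cursor@9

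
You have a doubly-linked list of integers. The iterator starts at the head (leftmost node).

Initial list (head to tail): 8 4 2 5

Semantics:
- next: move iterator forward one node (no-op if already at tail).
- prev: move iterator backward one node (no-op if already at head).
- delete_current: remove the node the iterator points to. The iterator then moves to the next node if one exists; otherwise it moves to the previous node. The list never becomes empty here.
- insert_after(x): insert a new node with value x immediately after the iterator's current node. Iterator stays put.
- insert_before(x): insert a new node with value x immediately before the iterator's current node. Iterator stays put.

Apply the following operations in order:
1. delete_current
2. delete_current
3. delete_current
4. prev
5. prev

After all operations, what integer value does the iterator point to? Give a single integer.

After 1 (delete_current): list=[4, 2, 5] cursor@4
After 2 (delete_current): list=[2, 5] cursor@2
After 3 (delete_current): list=[5] cursor@5
After 4 (prev): list=[5] cursor@5
After 5 (prev): list=[5] cursor@5

Answer: 5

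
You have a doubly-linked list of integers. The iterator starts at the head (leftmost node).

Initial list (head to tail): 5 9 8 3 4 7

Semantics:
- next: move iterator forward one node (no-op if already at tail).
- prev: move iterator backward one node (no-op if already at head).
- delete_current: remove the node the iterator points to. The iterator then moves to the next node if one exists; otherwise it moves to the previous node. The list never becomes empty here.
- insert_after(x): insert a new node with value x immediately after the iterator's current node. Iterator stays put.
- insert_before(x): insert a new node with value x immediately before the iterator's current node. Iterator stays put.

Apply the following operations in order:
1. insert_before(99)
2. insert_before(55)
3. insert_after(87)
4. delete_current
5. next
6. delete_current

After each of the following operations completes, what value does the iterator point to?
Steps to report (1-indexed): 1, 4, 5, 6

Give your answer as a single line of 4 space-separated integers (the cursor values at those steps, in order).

Answer: 5 87 9 8

Derivation:
After 1 (insert_before(99)): list=[99, 5, 9, 8, 3, 4, 7] cursor@5
After 2 (insert_before(55)): list=[99, 55, 5, 9, 8, 3, 4, 7] cursor@5
After 3 (insert_after(87)): list=[99, 55, 5, 87, 9, 8, 3, 4, 7] cursor@5
After 4 (delete_current): list=[99, 55, 87, 9, 8, 3, 4, 7] cursor@87
After 5 (next): list=[99, 55, 87, 9, 8, 3, 4, 7] cursor@9
After 6 (delete_current): list=[99, 55, 87, 8, 3, 4, 7] cursor@8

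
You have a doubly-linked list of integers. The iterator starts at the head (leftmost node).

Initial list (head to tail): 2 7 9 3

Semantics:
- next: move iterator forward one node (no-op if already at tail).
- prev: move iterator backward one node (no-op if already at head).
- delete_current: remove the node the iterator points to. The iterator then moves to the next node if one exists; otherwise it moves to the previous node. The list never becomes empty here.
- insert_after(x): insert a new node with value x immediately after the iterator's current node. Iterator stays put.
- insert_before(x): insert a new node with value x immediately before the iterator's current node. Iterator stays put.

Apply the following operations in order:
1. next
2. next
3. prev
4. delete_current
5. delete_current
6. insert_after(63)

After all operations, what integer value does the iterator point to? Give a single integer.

Answer: 3

Derivation:
After 1 (next): list=[2, 7, 9, 3] cursor@7
After 2 (next): list=[2, 7, 9, 3] cursor@9
After 3 (prev): list=[2, 7, 9, 3] cursor@7
After 4 (delete_current): list=[2, 9, 3] cursor@9
After 5 (delete_current): list=[2, 3] cursor@3
After 6 (insert_after(63)): list=[2, 3, 63] cursor@3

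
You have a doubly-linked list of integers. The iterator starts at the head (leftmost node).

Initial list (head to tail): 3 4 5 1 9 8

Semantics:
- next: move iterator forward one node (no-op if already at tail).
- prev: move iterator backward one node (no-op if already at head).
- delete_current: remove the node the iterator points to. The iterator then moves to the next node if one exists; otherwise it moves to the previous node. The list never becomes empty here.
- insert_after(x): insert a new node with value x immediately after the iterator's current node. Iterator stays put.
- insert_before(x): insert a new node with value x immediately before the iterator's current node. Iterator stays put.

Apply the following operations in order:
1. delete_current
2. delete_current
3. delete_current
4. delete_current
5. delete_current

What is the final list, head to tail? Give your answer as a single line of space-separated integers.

Answer: 8

Derivation:
After 1 (delete_current): list=[4, 5, 1, 9, 8] cursor@4
After 2 (delete_current): list=[5, 1, 9, 8] cursor@5
After 3 (delete_current): list=[1, 9, 8] cursor@1
After 4 (delete_current): list=[9, 8] cursor@9
After 5 (delete_current): list=[8] cursor@8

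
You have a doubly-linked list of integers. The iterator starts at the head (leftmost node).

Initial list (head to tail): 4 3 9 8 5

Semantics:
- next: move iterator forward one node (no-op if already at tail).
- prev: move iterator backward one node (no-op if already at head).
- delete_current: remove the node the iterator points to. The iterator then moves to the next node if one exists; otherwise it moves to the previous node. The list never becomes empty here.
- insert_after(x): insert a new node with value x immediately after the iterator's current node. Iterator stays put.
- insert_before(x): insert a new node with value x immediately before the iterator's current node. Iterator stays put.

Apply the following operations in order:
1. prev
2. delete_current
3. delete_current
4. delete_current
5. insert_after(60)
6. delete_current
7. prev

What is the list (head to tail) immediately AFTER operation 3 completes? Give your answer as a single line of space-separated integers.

Answer: 9 8 5

Derivation:
After 1 (prev): list=[4, 3, 9, 8, 5] cursor@4
After 2 (delete_current): list=[3, 9, 8, 5] cursor@3
After 3 (delete_current): list=[9, 8, 5] cursor@9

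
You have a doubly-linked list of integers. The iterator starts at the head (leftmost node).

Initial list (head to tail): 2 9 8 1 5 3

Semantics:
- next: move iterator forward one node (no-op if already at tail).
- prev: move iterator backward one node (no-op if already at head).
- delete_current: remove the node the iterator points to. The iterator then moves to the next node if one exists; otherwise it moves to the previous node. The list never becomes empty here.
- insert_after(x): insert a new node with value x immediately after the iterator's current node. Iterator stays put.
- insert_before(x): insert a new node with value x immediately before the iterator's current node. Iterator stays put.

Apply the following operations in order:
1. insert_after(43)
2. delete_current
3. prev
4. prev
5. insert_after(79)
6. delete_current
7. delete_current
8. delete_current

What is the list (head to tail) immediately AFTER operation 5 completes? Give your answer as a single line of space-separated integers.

After 1 (insert_after(43)): list=[2, 43, 9, 8, 1, 5, 3] cursor@2
After 2 (delete_current): list=[43, 9, 8, 1, 5, 3] cursor@43
After 3 (prev): list=[43, 9, 8, 1, 5, 3] cursor@43
After 4 (prev): list=[43, 9, 8, 1, 5, 3] cursor@43
After 5 (insert_after(79)): list=[43, 79, 9, 8, 1, 5, 3] cursor@43

Answer: 43 79 9 8 1 5 3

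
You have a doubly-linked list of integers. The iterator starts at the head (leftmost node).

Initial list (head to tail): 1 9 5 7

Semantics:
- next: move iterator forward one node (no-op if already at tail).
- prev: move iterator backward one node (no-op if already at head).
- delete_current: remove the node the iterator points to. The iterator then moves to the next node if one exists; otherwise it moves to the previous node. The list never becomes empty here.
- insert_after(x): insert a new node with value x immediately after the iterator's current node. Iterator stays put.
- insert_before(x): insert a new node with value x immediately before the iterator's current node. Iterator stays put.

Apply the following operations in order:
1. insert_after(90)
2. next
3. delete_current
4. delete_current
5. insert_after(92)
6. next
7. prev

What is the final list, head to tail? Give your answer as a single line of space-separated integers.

After 1 (insert_after(90)): list=[1, 90, 9, 5, 7] cursor@1
After 2 (next): list=[1, 90, 9, 5, 7] cursor@90
After 3 (delete_current): list=[1, 9, 5, 7] cursor@9
After 4 (delete_current): list=[1, 5, 7] cursor@5
After 5 (insert_after(92)): list=[1, 5, 92, 7] cursor@5
After 6 (next): list=[1, 5, 92, 7] cursor@92
After 7 (prev): list=[1, 5, 92, 7] cursor@5

Answer: 1 5 92 7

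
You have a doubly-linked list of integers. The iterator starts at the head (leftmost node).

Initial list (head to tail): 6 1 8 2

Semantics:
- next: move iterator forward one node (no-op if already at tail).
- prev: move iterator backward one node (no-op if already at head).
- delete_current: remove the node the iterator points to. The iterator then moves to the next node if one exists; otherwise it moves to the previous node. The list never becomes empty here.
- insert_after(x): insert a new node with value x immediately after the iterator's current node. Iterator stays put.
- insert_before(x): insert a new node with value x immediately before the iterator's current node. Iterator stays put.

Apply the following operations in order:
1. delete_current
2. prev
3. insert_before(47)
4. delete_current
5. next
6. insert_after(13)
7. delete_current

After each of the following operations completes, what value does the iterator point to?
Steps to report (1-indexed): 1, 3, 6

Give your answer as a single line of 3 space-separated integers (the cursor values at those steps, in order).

After 1 (delete_current): list=[1, 8, 2] cursor@1
After 2 (prev): list=[1, 8, 2] cursor@1
After 3 (insert_before(47)): list=[47, 1, 8, 2] cursor@1
After 4 (delete_current): list=[47, 8, 2] cursor@8
After 5 (next): list=[47, 8, 2] cursor@2
After 6 (insert_after(13)): list=[47, 8, 2, 13] cursor@2
After 7 (delete_current): list=[47, 8, 13] cursor@13

Answer: 1 1 2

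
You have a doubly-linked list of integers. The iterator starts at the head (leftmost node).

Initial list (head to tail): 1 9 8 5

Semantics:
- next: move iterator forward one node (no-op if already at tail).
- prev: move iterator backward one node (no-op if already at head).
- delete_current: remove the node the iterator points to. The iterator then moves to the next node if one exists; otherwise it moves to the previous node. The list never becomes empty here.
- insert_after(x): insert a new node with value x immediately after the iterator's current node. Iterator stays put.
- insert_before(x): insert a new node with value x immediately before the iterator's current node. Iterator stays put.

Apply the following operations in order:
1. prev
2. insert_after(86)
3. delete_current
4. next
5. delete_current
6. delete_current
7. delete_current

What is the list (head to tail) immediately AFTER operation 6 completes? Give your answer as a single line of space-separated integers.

After 1 (prev): list=[1, 9, 8, 5] cursor@1
After 2 (insert_after(86)): list=[1, 86, 9, 8, 5] cursor@1
After 3 (delete_current): list=[86, 9, 8, 5] cursor@86
After 4 (next): list=[86, 9, 8, 5] cursor@9
After 5 (delete_current): list=[86, 8, 5] cursor@8
After 6 (delete_current): list=[86, 5] cursor@5

Answer: 86 5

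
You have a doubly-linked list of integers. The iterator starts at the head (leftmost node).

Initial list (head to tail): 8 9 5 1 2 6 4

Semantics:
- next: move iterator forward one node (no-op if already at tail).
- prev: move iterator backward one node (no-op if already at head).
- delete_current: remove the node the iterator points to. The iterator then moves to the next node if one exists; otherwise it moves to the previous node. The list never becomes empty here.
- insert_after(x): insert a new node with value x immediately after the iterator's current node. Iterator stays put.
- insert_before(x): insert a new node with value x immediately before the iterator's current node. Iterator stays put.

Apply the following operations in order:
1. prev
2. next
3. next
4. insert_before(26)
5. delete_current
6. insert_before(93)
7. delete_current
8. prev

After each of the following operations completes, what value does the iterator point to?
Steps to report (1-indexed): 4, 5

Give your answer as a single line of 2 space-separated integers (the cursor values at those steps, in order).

After 1 (prev): list=[8, 9, 5, 1, 2, 6, 4] cursor@8
After 2 (next): list=[8, 9, 5, 1, 2, 6, 4] cursor@9
After 3 (next): list=[8, 9, 5, 1, 2, 6, 4] cursor@5
After 4 (insert_before(26)): list=[8, 9, 26, 5, 1, 2, 6, 4] cursor@5
After 5 (delete_current): list=[8, 9, 26, 1, 2, 6, 4] cursor@1
After 6 (insert_before(93)): list=[8, 9, 26, 93, 1, 2, 6, 4] cursor@1
After 7 (delete_current): list=[8, 9, 26, 93, 2, 6, 4] cursor@2
After 8 (prev): list=[8, 9, 26, 93, 2, 6, 4] cursor@93

Answer: 5 1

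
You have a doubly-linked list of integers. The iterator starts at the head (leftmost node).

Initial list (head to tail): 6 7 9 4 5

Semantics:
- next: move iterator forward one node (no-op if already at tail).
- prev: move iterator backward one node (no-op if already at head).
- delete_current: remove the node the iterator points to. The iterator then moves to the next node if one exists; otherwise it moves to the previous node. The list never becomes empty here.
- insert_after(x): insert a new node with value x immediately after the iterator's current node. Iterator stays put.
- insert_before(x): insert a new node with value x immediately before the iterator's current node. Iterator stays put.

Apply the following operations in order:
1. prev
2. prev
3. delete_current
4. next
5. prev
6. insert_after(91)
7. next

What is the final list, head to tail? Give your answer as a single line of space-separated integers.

After 1 (prev): list=[6, 7, 9, 4, 5] cursor@6
After 2 (prev): list=[6, 7, 9, 4, 5] cursor@6
After 3 (delete_current): list=[7, 9, 4, 5] cursor@7
After 4 (next): list=[7, 9, 4, 5] cursor@9
After 5 (prev): list=[7, 9, 4, 5] cursor@7
After 6 (insert_after(91)): list=[7, 91, 9, 4, 5] cursor@7
After 7 (next): list=[7, 91, 9, 4, 5] cursor@91

Answer: 7 91 9 4 5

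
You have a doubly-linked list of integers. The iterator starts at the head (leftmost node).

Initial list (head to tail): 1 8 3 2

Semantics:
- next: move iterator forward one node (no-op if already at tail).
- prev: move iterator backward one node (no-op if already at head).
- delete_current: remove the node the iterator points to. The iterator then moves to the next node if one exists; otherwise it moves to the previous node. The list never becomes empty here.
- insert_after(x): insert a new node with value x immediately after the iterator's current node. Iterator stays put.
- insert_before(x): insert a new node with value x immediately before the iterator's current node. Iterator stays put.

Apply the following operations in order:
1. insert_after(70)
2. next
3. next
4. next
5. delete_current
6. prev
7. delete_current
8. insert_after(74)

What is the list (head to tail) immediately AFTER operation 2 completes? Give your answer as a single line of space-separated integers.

Answer: 1 70 8 3 2

Derivation:
After 1 (insert_after(70)): list=[1, 70, 8, 3, 2] cursor@1
After 2 (next): list=[1, 70, 8, 3, 2] cursor@70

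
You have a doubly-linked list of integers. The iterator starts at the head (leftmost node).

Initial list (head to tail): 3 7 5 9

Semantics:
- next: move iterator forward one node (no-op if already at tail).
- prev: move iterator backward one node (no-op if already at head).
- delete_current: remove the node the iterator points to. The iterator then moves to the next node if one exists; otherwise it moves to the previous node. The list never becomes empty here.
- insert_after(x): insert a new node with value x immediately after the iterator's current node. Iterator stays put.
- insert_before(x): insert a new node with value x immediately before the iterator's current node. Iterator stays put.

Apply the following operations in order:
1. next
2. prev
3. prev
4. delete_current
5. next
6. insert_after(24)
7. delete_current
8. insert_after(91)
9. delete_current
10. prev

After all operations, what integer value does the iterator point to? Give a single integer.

After 1 (next): list=[3, 7, 5, 9] cursor@7
After 2 (prev): list=[3, 7, 5, 9] cursor@3
After 3 (prev): list=[3, 7, 5, 9] cursor@3
After 4 (delete_current): list=[7, 5, 9] cursor@7
After 5 (next): list=[7, 5, 9] cursor@5
After 6 (insert_after(24)): list=[7, 5, 24, 9] cursor@5
After 7 (delete_current): list=[7, 24, 9] cursor@24
After 8 (insert_after(91)): list=[7, 24, 91, 9] cursor@24
After 9 (delete_current): list=[7, 91, 9] cursor@91
After 10 (prev): list=[7, 91, 9] cursor@7

Answer: 7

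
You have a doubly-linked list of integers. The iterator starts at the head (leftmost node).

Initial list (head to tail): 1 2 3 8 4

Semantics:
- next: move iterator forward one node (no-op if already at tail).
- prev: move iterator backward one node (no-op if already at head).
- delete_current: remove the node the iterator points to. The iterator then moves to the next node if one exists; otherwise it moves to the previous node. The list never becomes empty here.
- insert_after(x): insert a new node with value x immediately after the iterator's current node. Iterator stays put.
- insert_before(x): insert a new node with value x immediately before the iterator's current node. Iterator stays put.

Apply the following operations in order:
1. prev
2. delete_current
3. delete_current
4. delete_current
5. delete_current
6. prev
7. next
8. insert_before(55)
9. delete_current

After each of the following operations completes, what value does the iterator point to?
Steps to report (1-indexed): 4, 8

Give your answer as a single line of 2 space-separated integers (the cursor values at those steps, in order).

Answer: 8 4

Derivation:
After 1 (prev): list=[1, 2, 3, 8, 4] cursor@1
After 2 (delete_current): list=[2, 3, 8, 4] cursor@2
After 3 (delete_current): list=[3, 8, 4] cursor@3
After 4 (delete_current): list=[8, 4] cursor@8
After 5 (delete_current): list=[4] cursor@4
After 6 (prev): list=[4] cursor@4
After 7 (next): list=[4] cursor@4
After 8 (insert_before(55)): list=[55, 4] cursor@4
After 9 (delete_current): list=[55] cursor@55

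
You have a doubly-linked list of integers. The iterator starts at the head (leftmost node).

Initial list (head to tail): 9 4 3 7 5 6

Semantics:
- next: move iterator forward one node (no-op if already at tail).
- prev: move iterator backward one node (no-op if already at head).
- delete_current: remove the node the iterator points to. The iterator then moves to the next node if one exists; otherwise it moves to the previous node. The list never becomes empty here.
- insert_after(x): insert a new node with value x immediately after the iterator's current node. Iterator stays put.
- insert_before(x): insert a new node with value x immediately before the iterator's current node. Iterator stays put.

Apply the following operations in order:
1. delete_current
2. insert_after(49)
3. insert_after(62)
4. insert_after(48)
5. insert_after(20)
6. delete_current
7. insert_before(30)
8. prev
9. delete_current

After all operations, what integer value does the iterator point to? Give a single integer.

After 1 (delete_current): list=[4, 3, 7, 5, 6] cursor@4
After 2 (insert_after(49)): list=[4, 49, 3, 7, 5, 6] cursor@4
After 3 (insert_after(62)): list=[4, 62, 49, 3, 7, 5, 6] cursor@4
After 4 (insert_after(48)): list=[4, 48, 62, 49, 3, 7, 5, 6] cursor@4
After 5 (insert_after(20)): list=[4, 20, 48, 62, 49, 3, 7, 5, 6] cursor@4
After 6 (delete_current): list=[20, 48, 62, 49, 3, 7, 5, 6] cursor@20
After 7 (insert_before(30)): list=[30, 20, 48, 62, 49, 3, 7, 5, 6] cursor@20
After 8 (prev): list=[30, 20, 48, 62, 49, 3, 7, 5, 6] cursor@30
After 9 (delete_current): list=[20, 48, 62, 49, 3, 7, 5, 6] cursor@20

Answer: 20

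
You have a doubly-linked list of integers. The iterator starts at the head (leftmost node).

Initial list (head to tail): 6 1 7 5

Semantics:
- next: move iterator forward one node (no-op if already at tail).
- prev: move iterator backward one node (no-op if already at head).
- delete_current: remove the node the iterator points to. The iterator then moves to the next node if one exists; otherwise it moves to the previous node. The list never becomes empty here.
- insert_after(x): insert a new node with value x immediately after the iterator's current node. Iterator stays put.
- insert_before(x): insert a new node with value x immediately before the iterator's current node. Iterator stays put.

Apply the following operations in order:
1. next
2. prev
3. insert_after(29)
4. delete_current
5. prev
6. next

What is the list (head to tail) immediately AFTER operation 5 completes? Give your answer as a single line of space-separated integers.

Answer: 29 1 7 5

Derivation:
After 1 (next): list=[6, 1, 7, 5] cursor@1
After 2 (prev): list=[6, 1, 7, 5] cursor@6
After 3 (insert_after(29)): list=[6, 29, 1, 7, 5] cursor@6
After 4 (delete_current): list=[29, 1, 7, 5] cursor@29
After 5 (prev): list=[29, 1, 7, 5] cursor@29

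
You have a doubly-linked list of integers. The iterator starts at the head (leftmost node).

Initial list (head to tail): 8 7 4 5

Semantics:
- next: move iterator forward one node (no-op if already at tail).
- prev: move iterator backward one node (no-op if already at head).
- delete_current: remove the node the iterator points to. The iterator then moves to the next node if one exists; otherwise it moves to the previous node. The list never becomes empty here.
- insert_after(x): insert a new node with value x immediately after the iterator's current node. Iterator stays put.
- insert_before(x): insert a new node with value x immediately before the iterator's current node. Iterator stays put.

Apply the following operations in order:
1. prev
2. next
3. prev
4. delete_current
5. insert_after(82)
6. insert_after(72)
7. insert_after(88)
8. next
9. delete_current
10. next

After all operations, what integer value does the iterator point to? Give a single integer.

After 1 (prev): list=[8, 7, 4, 5] cursor@8
After 2 (next): list=[8, 7, 4, 5] cursor@7
After 3 (prev): list=[8, 7, 4, 5] cursor@8
After 4 (delete_current): list=[7, 4, 5] cursor@7
After 5 (insert_after(82)): list=[7, 82, 4, 5] cursor@7
After 6 (insert_after(72)): list=[7, 72, 82, 4, 5] cursor@7
After 7 (insert_after(88)): list=[7, 88, 72, 82, 4, 5] cursor@7
After 8 (next): list=[7, 88, 72, 82, 4, 5] cursor@88
After 9 (delete_current): list=[7, 72, 82, 4, 5] cursor@72
After 10 (next): list=[7, 72, 82, 4, 5] cursor@82

Answer: 82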